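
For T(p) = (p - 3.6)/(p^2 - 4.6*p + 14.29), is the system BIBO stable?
Denominator: p^2 - 4.6*p + 14.29. Poles: 2.3 + 3j, 2.3 - 3j. All Re(p)<0: No (unstable)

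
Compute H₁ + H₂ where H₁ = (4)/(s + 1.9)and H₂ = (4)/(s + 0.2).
Parallel: H = H₁ + H₂ = (n₁·d₂ + n₂·d₁)/(d₁·d₂).
n₁·d₂ = 4*s + 0.8. n₂·d₁ = 4*s + 7.6. Sum = 8*s + 8.4. d₁·d₂ = s^2 + 2.1*s + 0.38.
H(s) = (8*s + 8.4)/(s^2 + 2.1*s + 0.38)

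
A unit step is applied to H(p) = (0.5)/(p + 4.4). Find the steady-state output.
FVT: lim_{t→∞} y(t) = lim_{p→0} p*Y(p) where Y(p) = H(p)/p.
= lim_{p→0} H(p) = H(0) = num(0)/den(0) = 0.5/4.4 = 0.1136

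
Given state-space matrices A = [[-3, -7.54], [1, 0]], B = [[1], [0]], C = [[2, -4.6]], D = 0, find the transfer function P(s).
P(s) = C(sI - A)⁻¹B + D.
Characteristic polynomial det(sI - A) = s^2 + 3*s + 7.54.
Numerator from C·adj(sI-A)·B + D·det(sI-A) = 2*s - 4.6.
P(s) = (2*s - 4.6)/(s^2 + 3*s + 7.54)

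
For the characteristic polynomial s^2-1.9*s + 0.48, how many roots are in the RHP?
s^2 - 1.9*s + 0.48 = (s - 1.6)(s - 0.3). Poles: 0.3, 1.6. RHP poles (Re>0): 2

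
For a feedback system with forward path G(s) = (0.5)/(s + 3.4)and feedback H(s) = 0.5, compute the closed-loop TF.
Closed-loop T = G/(1+GH).
Numerator: G_num * H_den = 0.5.
Denominator: G_den * H_den + G_num * H_num = (s + 3.4) + (0.25) = s + 3.65.
T(s) = (0.5)/(s + 3.65)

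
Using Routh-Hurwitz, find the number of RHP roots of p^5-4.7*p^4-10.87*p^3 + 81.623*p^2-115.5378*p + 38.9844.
Routh array:
p^5: [1, -10.87, -115.5378]; p^4: [-4.7, 81.623, 38.9844]; p^3: [6.4966, -107.243]; p^2: [4.03725, 38.9844]; p^1: [-169.976]; p^0: [38.9844]
First column: [1, -4.7, 6.4966, 4.03725, -169.976, 38.9844]. Sign changes = RHP roots = 4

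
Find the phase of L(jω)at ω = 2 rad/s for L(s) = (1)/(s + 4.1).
Substitute s = j*2: L(j2) = 0.197021 - 0.0961076j.
∠L(j2) = atan2(Im, Re) = atan2(-0.0961076, 0.197021) = -26.00°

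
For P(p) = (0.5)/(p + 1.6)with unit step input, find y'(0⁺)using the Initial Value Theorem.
IVT: y'(0⁺) = lim_{p→∞} p²·Y(p) = lim_{p→∞} p·P(p).
deg(num) = 0, deg(den) = 1, relative degree = 1, so p·P(p) → (leading num)/(leading den) = 0.5/1 = 0.5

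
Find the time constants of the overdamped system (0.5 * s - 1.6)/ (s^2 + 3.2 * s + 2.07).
Overdamped: real poles at -2.3, -0.9. τ = -1/pole → τ₁ = 0.4348, τ₂ = 1.111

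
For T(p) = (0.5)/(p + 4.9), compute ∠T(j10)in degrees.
Substitute p = j*10: T(j10) = 0.0197565 - 0.0403193j.
∠T(j10) = atan2(Im, Re) = atan2(-0.0403193, 0.0197565) = -63.90°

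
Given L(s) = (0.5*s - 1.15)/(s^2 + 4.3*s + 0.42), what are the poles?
Set denominator = 0: s^2 + 4.3*s + 0.42 = (s + 4.2)(s + 0.1) = 0 → Poles: -0.1, -4.2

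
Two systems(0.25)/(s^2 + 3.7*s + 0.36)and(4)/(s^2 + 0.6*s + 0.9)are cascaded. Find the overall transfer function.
Series: H = H₁ · H₂ = (n₁·n₂)/(d₁·d₂).
Num: n₁·n₂ = 1. Den: d₁·d₂ = s^4 + 4.3*s^3 + 3.48*s^2 + 3.546*s + 0.324.
H(s) = (1)/(s^4 + 4.3*s^3 + 3.48*s^2 + 3.546*s + 0.324)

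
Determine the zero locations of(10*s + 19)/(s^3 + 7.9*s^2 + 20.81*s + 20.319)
Set numerator = 0: 10*s + 19 = 0 → Zeros: -1.9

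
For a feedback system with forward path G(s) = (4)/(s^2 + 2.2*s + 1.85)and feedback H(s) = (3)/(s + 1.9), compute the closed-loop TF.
Closed-loop T = G/(1+GH).
Numerator: G_num * H_den = 4*s + 7.6.
Denominator: G_den * H_den + G_num * H_num = (s^3 + 4.1*s^2 + 6.03*s + 3.515) + (12) = s^3 + 4.1*s^2 + 6.03*s + 15.515.
T(s) = (4*s + 7.6)/(s^3 + 4.1*s^2 + 6.03*s + 15.515)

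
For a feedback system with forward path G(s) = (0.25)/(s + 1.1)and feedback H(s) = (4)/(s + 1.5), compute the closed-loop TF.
Closed-loop T = G/(1+GH).
Numerator: G_num * H_den = 0.25*s + 0.375.
Denominator: G_den * H_den + G_num * H_num = (s^2 + 2.6*s + 1.65) + (1) = s^2 + 2.6*s + 2.65.
T(s) = (0.25*s + 0.375)/(s^2 + 2.6*s + 2.65)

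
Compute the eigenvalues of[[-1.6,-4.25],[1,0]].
Eigenvalues solve det(λI - A) = 0.
Characteristic polynomial: λ^2 + 1.6*λ + 4.25 = 0.
Roots: -0.8 + 1.9j, -0.8 - 1.9j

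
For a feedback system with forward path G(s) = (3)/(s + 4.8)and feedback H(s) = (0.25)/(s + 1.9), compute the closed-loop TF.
Closed-loop T = G/(1+GH).
Numerator: G_num * H_den = 3*s + 5.7.
Denominator: G_den * H_den + G_num * H_num = (s^2 + 6.7*s + 9.12) + (0.75) = s^2 + 6.7*s + 9.87.
T(s) = (3*s + 5.7)/(s^2 + 6.7*s + 9.87)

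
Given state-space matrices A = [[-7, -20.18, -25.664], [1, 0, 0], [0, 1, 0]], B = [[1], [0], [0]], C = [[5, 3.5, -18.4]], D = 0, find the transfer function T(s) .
T(s) = C(sI - A)⁻¹B + D.
Characteristic polynomial det(sI - A) = s^3 + 7*s^2 + 20.18*s + 25.664.
Numerator from C·adj(sI-A)·B + D·det(sI-A) = 5*s^2 + 3.5*s - 18.4.
T(s) = (5*s^2 + 3.5*s - 18.4)/(s^3 + 7*s^2 + 20.18*s + 25.664)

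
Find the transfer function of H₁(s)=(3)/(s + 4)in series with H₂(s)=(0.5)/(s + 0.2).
Series: H = H₁ · H₂ = (n₁·n₂)/(d₁·d₂).
Num: n₁·n₂ = 1.5. Den: d₁·d₂ = s^2 + 4.2*s + 0.8.
H(s) = (1.5)/(s^2 + 4.2*s + 0.8)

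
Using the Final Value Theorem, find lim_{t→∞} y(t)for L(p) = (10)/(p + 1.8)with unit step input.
FVT: lim_{t→∞} y(t) = lim_{p→0} p*Y(p) where Y(p) = L(p)/p.
= lim_{p→0} L(p) = L(0) = num(0)/den(0) = 10/1.8 = 5.556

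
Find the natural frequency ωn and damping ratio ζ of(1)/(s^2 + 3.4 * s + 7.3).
Underdamped: complex pole -1.7 + 2.1j. ωn = |pole| = 2.702, ζ = -Re(pole)/ωn = 0.6292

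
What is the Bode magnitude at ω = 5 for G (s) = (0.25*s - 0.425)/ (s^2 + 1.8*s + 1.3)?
Substitute s = j*5: G(j5) = 0.033177 - 0.0401438j.
|G(j5)| = sqrt(Re² + Im²) = 0.05208.
20*log₁₀(0.05208) = -25.67 dB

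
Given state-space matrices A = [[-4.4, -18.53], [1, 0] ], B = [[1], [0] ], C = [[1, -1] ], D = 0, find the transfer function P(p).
P(p) = C(pI - A)⁻¹B + D.
Characteristic polynomial det(pI - A) = p^2 + 4.4*p + 18.53.
Numerator from C·adj(pI-A)·B + D·det(pI-A) = p - 1.
P(p) = (p - 1)/(p^2 + 4.4*p + 18.53)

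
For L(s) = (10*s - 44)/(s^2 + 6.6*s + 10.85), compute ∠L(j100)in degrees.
Substitute s = j*100: L(j100) = 0.0109712 - 0.0993837j.
∠L(j100) = atan2(Im, Re) = atan2(-0.0993837, 0.0109712) = -83.70°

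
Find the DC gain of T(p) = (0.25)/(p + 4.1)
DC gain = T(0) = num(0)/den(0) = 0.25/4.1 = 0.06098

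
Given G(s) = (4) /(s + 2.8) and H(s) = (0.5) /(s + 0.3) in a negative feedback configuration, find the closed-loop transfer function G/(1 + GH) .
Closed-loop T = G/(1+GH).
Numerator: G_num * H_den = 4*s + 1.2.
Denominator: G_den * H_den + G_num * H_num = (s^2 + 3.1*s + 0.84) + (2) = s^2 + 3.1*s + 2.84.
T(s) = (4*s + 1.2)/(s^2 + 3.1*s + 2.84)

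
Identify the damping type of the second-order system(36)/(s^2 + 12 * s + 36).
Standard form: ωn²/(s²+2ζωn·s+ωn²) gives ωn=6, ζ=1.
Critically damped (ζ = 1)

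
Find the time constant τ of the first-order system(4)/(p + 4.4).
First-order system: τ = -1/pole. Pole = -4.4. τ = -1/(-4.4) = 0.2273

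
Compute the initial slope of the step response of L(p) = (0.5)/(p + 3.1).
IVT: y'(0⁺) = lim_{p→∞} p²·Y(p) = lim_{p→∞} p·L(p).
deg(num) = 0, deg(den) = 1, relative degree = 1, so p·L(p) → (leading num)/(leading den) = 0.5/1 = 0.5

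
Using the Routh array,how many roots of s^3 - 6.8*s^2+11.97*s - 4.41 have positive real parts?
Routh array:
s^3: [1, 11.97]; s^2: [-6.8, -4.41]; s^1: [11.3215]; s^0: [-4.41]
First column: [1, -6.8, 11.3215, -4.41]. Sign changes = RHP roots = 3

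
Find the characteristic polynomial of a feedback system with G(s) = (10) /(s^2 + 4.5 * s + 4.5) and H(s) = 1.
Characteristic poly = G_den * H_den + G_num * H_num = (s^2 + 4.5*s + 4.5) + (10) = s^2 + 4.5*s + 14.5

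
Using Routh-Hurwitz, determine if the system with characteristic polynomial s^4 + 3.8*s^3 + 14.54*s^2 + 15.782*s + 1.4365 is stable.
Routh array:
s^4: [1, 14.54, 1.4365]; s^3: [3.8, 15.782]; s^2: [10.3868, 1.4365]; s^1: [15.2565]; s^0: [1.4365]
First column: [1, 3.8, 10.3868, 15.2565, 1.4365]. Sign changes = 0.
Yes, stable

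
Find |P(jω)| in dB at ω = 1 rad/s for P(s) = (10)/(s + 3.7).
Substitute s = j*1: P(j1) = 2.51872 - 0.680735j.
|P(j1)| = sqrt(Re² + Im²) = 2.609.
20*log₁₀(2.609) = 8.33 dB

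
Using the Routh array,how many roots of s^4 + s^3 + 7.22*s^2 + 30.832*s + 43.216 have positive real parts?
Routh array:
s^4: [1, 7.22, 43.216]; s^3: [1, 30.832]; s^2: [-23.612, 43.216]; s^1: [32.6623]; s^0: [43.216]
First column: [1, 1, -23.612, 32.6623, 43.216]. Sign changes = RHP roots = 2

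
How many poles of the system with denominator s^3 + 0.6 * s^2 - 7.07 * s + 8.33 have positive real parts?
s^3 + 0.6*s^2 - 7.07*s + 8.33 = (s + 3.4)(s^2 - 2.8*s + 2.45). Poles: -3.4, 1.4 + 0.7j, 1.4 - 0.7j. RHP poles (Re>0): 2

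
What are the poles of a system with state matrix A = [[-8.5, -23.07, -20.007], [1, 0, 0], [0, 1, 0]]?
Eigenvalues solve det(λI - A) = 0.
Characteristic polynomial: λ^3 + 8.5*λ^2 + 23.07*λ + 20.007 = 0.
Factor: (λ + 1.9)(λ + 3.9)(λ + 2.7) = 0.
Roots: -1.9, -2.7, -3.9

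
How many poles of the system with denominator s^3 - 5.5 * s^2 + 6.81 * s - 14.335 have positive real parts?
s^3 - 5.5*s^2 + 6.81*s - 14.335 = (s - 4.7)(s^2 - 0.8*s + 3.05). Poles: 0.4 + 1.7j, 0.4 - 1.7j, 4.7. RHP poles (Re>0): 3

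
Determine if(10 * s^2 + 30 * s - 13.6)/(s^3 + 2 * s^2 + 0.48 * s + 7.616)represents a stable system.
Denominator: s^3 + 2*s^2 + 0.48*s + 7.616 = (s + 2.8)(s^2 - 0.8*s + 2.72). Poles: -2.8, 0.4 + 1.6j, 0.4 - 1.6j. All Re(p)<0: No (unstable)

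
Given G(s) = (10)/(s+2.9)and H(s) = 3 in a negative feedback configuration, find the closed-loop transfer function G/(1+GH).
Closed-loop T = G/(1+GH).
Numerator: G_num * H_den = 10.
Denominator: G_den * H_den + G_num * H_num = (s + 2.9) + (30) = s + 32.9.
T(s) = (10)/(s + 32.9)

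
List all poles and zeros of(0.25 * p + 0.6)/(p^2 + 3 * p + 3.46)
Set denominator = 0: p^2 + 3*p + 3.46 = 0 → Poles: -1.5 + 1.1j, -1.5 - 1.1j
Set numerator = 0: 0.25*p + 0.6 = 0 → Zeros: -2.4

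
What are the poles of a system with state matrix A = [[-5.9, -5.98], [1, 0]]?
Eigenvalues solve det(λI - A) = 0.
Characteristic polynomial: λ^2 + 5.9*λ + 5.98 = 0.
Factor: (λ + 1.3)(λ + 4.6) = 0.
Roots: -1.3, -4.6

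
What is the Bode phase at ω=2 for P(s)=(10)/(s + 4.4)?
Substitute s = j*2: P(j2) = 1.88356 - 0.856164j.
∠P(j2) = atan2(Im, Re) = atan2(-0.856164, 1.88356) = -24.44°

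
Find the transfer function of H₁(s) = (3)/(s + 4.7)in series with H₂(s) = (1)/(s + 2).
Series: H = H₁ · H₂ = (n₁·n₂)/(d₁·d₂).
Num: n₁·n₂ = 3. Den: d₁·d₂ = s^2 + 6.7*s + 9.4.
H(s) = (3)/(s^2 + 6.7*s + 9.4)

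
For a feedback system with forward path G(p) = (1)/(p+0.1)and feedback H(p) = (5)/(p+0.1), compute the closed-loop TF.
Closed-loop T = G/(1+GH).
Numerator: G_num * H_den = p + 0.1.
Denominator: G_den * H_den + G_num * H_num = (p^2 + 0.2*p + 0.01) + (5) = p^2 + 0.2*p + 5.01.
T(p) = (p + 0.1)/(p^2 + 0.2*p + 5.01)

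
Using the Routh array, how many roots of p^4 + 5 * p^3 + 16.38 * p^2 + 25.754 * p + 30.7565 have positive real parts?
Routh array:
p^4: [1, 16.38, 30.7565]; p^3: [5, 25.754]; p^2: [11.2292, 30.7565]; p^1: [12.0591]; p^0: [30.7565]
First column: [1, 5, 11.2292, 12.0591, 30.7565]. Sign changes = RHP roots = 0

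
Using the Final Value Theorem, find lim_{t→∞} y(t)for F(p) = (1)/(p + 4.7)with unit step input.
FVT: lim_{t→∞} y(t) = lim_{p→0} p*Y(p) where Y(p) = F(p)/p.
= lim_{p→0} F(p) = F(0) = num(0)/den(0) = 1/4.7 = 0.2128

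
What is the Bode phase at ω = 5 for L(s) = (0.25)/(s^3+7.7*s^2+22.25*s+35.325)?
Substitute s = j*5: L(j5) = -0.0015785 + 0.000138091j.
∠L(j5) = atan2(Im, Re) = atan2(0.000138091, -0.0015785) = 175.00° (principal value).
Summing the individual angle contributions Σ∠(j5 − zᵢ) − Σ∠(j5 − pₖ) over the 0 zero(s) and 3 pole(s), each followed continuously from ω = 0 (DC phase referenced to (−180°, 180°]), gives -185.00°, i.e. the principal value - 360°. Continuous Bode phase = -185.00°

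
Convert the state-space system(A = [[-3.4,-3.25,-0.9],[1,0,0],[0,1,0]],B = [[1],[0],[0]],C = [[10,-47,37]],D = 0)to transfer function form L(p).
L(p) = C(pI - A)⁻¹B + D.
Characteristic polynomial det(pI - A) = p^3 + 3.4*p^2 + 3.25*p + 0.9.
Numerator from C·adj(pI-A)·B + D·det(pI-A) = 10*p^2 - 47*p + 37.
L(p) = (10*p^2 - 47*p + 37)/(p^3 + 3.4*p^2 + 3.25*p + 0.9)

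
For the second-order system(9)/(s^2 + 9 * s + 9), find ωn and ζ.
Standard form: ωn²/(s²+2ζωn·s+ωn²).
const=9=ωn² → ωn=3, s coeff=9=2ζωn → ζ=1.5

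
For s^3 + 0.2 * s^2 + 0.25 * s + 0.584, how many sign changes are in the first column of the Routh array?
Routh array:
s^3: [1, 0.25]; s^2: [0.2, 0.584]; s^1: [-2.67]; s^0: [0.584]
First column: [1, 0.2, -2.67, 0.584]. Sign changes = 2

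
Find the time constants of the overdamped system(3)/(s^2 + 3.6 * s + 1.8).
Overdamped: real poles at -3, -0.6. τ = -1/pole → τ₁ = 0.3333, τ₂ = 1.667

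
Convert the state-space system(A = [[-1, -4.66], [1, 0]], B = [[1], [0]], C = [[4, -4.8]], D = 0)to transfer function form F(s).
F(s) = C(sI - A)⁻¹B + D.
Characteristic polynomial det(sI - A) = s^2 + s + 4.66.
Numerator from C·adj(sI-A)·B + D·det(sI-A) = 4*s - 4.8.
F(s) = (4*s - 4.8)/(s^2 + s + 4.66)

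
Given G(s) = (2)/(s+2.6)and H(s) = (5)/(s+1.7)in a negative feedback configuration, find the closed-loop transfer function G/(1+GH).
Closed-loop T = G/(1+GH).
Numerator: G_num * H_den = 2*s + 3.4.
Denominator: G_den * H_den + G_num * H_num = (s^2 + 4.3*s + 4.42) + (10) = s^2 + 4.3*s + 14.42.
T(s) = (2*s + 3.4)/(s^2 + 4.3*s + 14.42)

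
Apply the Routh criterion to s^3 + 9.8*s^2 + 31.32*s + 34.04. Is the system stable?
Routh array:
s^3: [1, 31.32]; s^2: [9.8, 34.04]; s^1: [27.8465]; s^0: [34.04]
First column: [1, 9.8, 27.8465, 34.04]. Sign changes = 0.
Yes, stable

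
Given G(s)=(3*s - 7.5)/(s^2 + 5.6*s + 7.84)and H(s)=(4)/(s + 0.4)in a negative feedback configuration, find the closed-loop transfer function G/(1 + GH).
Closed-loop T = G/(1+GH).
Numerator: G_num * H_den = 3*s^2 - 6.3*s - 3.
Denominator: G_den * H_den + G_num * H_num = (s^3 + 6*s^2 + 10.08*s + 3.136) + (12*s - 30) = s^3 + 6*s^2 + 22.08*s - 26.864.
T(s) = (3*s^2 - 6.3*s - 3)/(s^3 + 6*s^2 + 22.08*s - 26.864)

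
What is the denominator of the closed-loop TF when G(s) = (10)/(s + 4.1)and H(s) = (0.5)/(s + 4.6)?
Characteristic poly = G_den * H_den + G_num * H_num = (s^2 + 8.7*s + 18.86) + (5) = s^2 + 8.7*s + 23.86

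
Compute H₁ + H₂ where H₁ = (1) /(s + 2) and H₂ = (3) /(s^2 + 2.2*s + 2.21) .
Parallel: H = H₁ + H₂ = (n₁·d₂ + n₂·d₁)/(d₁·d₂).
n₁·d₂ = s^2 + 2.2*s + 2.21. n₂·d₁ = 3*s + 6. Sum = s^2 + 5.2*s + 8.21. d₁·d₂ = s^3 + 4.2*s^2 + 6.61*s + 4.42.
H(s) = (s^2 + 5.2*s + 8.21)/(s^3 + 4.2*s^2 + 6.61*s + 4.42)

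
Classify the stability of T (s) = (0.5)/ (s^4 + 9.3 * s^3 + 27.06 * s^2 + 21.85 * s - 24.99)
Denominator: s^4 + 9.3*s^3 + 27.06*s^2 + 21.85*s - 24.99 = (s - 0.6)(s + 4.9)(s^2 + 5*s + 8.5). Poles: -2.5 + 1.5j, -2.5 - 1.5j, -4.9, 0.6. Unstable (1 pole(s) in RHP)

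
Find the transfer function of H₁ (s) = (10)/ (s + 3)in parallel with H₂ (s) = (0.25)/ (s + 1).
Parallel: H = H₁ + H₂ = (n₁·d₂ + n₂·d₁)/(d₁·d₂).
n₁·d₂ = 10*s + 10. n₂·d₁ = 0.25*s + 0.75. Sum = 10.25*s + 10.75. d₁·d₂ = s^2 + 4*s + 3.
H(s) = (10.25*s + 10.75)/(s^2 + 4*s + 3)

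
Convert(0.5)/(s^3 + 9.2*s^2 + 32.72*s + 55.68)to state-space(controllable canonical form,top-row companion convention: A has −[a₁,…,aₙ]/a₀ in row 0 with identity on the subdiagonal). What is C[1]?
Reachable canonical form: C = numerator coefficients (right-aligned, zero-padded to length n).
num = 0.5, C = [[0, 0, 0.5]].
C[1] = 0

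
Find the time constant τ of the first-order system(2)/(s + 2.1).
First-order system: τ = -1/pole. Pole = -2.1. τ = -1/(-2.1) = 0.4762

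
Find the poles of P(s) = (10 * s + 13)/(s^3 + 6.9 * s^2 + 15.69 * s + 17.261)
Set denominator = 0: s^3 + 6.9*s^2 + 15.69*s + 17.261 = (s + 4.1)(s^2 + 2.8*s + 4.21) = 0 → Poles: -1.4 + 1.5j, -1.4 - 1.5j, -4.1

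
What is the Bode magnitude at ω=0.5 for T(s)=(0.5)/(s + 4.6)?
Substitute s = j*0.5: T(j0.5) = 0.107426 - 0.0116768j.
|T(j0.5)| = sqrt(Re² + Im²) = 0.1081.
20*log₁₀(0.1081) = -19.33 dB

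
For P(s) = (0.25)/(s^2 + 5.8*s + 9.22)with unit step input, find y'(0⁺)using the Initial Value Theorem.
IVT: y'(0⁺) = lim_{s→∞} s²·Y(s) = lim_{s→∞} s·P(s).
deg(num) = 0, deg(den) = 2, relative degree = 2 ≥ 2, so s·P(s) → 0. Initial slope = 0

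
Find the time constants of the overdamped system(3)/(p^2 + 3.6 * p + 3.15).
Overdamped: real poles at -1.5, -2.1. τ = -1/pole → τ₁ = 0.6667, τ₂ = 0.4762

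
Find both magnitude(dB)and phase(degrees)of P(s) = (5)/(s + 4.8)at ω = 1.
Substitute s = j*1: P(j1) = 0.998336 - 0.207987j.
|P| = 20*log₁₀(sqrt(Re²+Im²)) = 0.17 dB.
∠P = atan2(Im, Re) = -11.77°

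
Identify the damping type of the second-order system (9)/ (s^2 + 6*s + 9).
Standard form: ωn²/(s²+2ζωn·s+ωn²) gives ωn=3, ζ=1.
Critically damped (ζ = 1)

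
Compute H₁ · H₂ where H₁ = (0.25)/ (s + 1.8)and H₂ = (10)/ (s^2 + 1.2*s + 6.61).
Series: H = H₁ · H₂ = (n₁·n₂)/(d₁·d₂).
Num: n₁·n₂ = 2.5. Den: d₁·d₂ = s^3 + 3*s^2 + 8.77*s + 11.898.
H(s) = (2.5)/(s^3 + 3*s^2 + 8.77*s + 11.898)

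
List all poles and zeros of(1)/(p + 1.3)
Set denominator = 0: p + 1.3 = 0 → Poles: -1.3
Numerator is a nonzero constant (1) → Zeros: none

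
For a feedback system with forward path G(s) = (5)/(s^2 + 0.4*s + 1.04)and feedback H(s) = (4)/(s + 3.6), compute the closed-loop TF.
Closed-loop T = G/(1+GH).
Numerator: G_num * H_den = 5*s + 18.
Denominator: G_den * H_den + G_num * H_num = (s^3 + 4*s^2 + 2.48*s + 3.744) + (20) = s^3 + 4*s^2 + 2.48*s + 23.744.
T(s) = (5*s + 18)/(s^3 + 4*s^2 + 2.48*s + 23.744)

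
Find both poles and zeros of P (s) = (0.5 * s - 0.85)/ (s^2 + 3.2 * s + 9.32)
Set denominator = 0: s^2 + 3.2*s + 9.32 = 0 → Poles: -1.6 + 2.6j, -1.6 - 2.6j
Set numerator = 0: 0.5*s - 0.85 = 0 → Zeros: 1.7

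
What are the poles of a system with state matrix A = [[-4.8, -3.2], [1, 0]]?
Eigenvalues solve det(λI - A) = 0.
Characteristic polynomial: λ^2 + 4.8*λ + 3.2 = 0.
Factor: (λ + 4)(λ + 0.8) = 0.
Roots: -0.8, -4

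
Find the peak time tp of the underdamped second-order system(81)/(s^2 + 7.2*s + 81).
Standard form: ωn²/(s²+2ζωn·s+ωn²) → ωn = 9, ζ = 0.4.
ωd = ωn·√(1-ζ²) = 9·√(1-0.4²) = 8.249.
tp = π/ωd = π/8.249 = 0.3809 s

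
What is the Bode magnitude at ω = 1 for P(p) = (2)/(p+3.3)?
Substitute p = j*1: P(j1) = 0.555088 - 0.168209j.
|P(j1)| = sqrt(Re² + Im²) = 0.58.
20*log₁₀(0.58) = -4.73 dB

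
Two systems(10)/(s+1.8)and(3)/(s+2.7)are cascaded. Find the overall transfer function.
Series: H = H₁ · H₂ = (n₁·n₂)/(d₁·d₂).
Num: n₁·n₂ = 30. Den: d₁·d₂ = s^2 + 4.5*s + 4.86.
H(s) = (30)/(s^2 + 4.5*s + 4.86)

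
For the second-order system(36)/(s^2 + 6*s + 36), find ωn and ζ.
Standard form: ωn²/(s²+2ζωn·s+ωn²).
const=36=ωn² → ωn=6, s coeff=6=2ζωn → ζ=0.5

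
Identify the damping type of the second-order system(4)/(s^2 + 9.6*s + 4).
Standard form: ωn²/(s²+2ζωn·s+ωn²) gives ωn=2, ζ=2.4.
Overdamped (ζ = 2.4 > 1)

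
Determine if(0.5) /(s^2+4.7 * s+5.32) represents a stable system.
Denominator: s^2 + 4.7*s + 5.32 = (s + 1.9)(s + 2.8). Poles: -1.9, -2.8. All Re(p)<0: Yes (stable)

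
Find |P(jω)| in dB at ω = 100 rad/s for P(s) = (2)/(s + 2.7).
Substitute s = j*100: P(j100) = 0.000539607 - 0.0199854j.
|P(j100)| = sqrt(Re² + Im²) = 0.01999.
20*log₁₀(0.01999) = -33.98 dB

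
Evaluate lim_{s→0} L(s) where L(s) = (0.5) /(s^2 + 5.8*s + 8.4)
DC gain = L(0) = num(0)/den(0) = 0.5/8.4 = 0.05952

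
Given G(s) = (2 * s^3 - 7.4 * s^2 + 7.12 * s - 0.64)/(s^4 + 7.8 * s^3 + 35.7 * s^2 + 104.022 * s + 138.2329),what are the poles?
Set denominator = 0: s^4 + 7.8*s^3 + 35.7*s^2 + 104.022*s + 138.2329 = (s^2 + 5.8*s + 9.41)(s^2 + 2*s + 14.69) = 0 → Poles: -1 + 3.7j, -1 - 3.7j, -2.9 + 1j, -2.9 - 1j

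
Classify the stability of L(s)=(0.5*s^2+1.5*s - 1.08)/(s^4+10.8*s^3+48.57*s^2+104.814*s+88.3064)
Denominator: s^4 + 10.8*s^3 + 48.57*s^2 + 104.814*s + 88.3064 = (s + 2.6)(s + 2.8)(s^2 + 5.4*s + 12.13). Poles: -2.6, -2.7 + 2.2j, -2.7 - 2.2j, -2.8. Stable (all poles in LHP)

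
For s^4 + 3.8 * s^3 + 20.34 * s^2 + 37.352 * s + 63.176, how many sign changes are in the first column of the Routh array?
Routh array:
s^4: [1, 20.34, 63.176]; s^3: [3.8, 37.352]; s^2: [10.5105, 63.176]; s^1: [14.5112]; s^0: [63.176]
First column: [1, 3.8, 10.5105, 14.5112, 63.176]. Sign changes = 0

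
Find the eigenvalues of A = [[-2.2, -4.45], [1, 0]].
Eigenvalues solve det(λI - A) = 0.
Characteristic polynomial: λ^2 + 2.2*λ + 4.45 = 0.
Roots: -1.1 + 1.8j, -1.1 - 1.8j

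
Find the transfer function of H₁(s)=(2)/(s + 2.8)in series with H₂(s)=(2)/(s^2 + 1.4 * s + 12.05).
Series: H = H₁ · H₂ = (n₁·n₂)/(d₁·d₂).
Num: n₁·n₂ = 4. Den: d₁·d₂ = s^3 + 4.2*s^2 + 15.97*s + 33.74.
H(s) = (4)/(s^3 + 4.2*s^2 + 15.97*s + 33.74)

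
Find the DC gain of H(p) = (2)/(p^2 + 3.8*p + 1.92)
DC gain = H(0) = num(0)/den(0) = 2/1.92 = 1.042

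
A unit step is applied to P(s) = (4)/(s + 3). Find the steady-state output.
FVT: lim_{t→∞} y(t) = lim_{s→0} s*Y(s) where Y(s) = P(s)/s.
= lim_{s→0} P(s) = P(0) = num(0)/den(0) = 4/3 = 1.333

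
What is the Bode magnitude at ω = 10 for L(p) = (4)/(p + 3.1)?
Substitute p = j*10: L(j10) = 0.113128 - 0.36493j.
|L(j10)| = sqrt(Re² + Im²) = 0.3821.
20*log₁₀(0.3821) = -8.36 dB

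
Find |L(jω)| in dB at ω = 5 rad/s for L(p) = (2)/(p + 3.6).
Substitute p = j*5: L(j5) = 0.189673 - 0.263435j.
|L(j5)| = sqrt(Re² + Im²) = 0.3246.
20*log₁₀(0.3246) = -9.77 dB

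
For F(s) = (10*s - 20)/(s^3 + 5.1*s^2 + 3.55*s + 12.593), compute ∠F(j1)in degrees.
Substitute s = j*1: F(j1) = -1.98507 + 2.01013j.
∠F(j1) = atan2(Im, Re) = atan2(2.01013, -1.98507) = 134.64°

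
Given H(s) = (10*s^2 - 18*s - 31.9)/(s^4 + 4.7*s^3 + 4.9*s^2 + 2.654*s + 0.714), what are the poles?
Set denominator = 0: s^4 + 4.7*s^3 + 4.9*s^2 + 2.654*s + 0.714 = (s + 0.6)(s + 3.5)(s^2 + 0.6*s + 0.34) = 0 → Poles: -0.3 + 0.5j, -0.3 - 0.5j, -0.6, -3.5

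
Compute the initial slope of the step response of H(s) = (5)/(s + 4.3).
IVT: y'(0⁺) = lim_{s→∞} s²·Y(s) = lim_{s→∞} s·H(s).
deg(num) = 0, deg(den) = 1, relative degree = 1, so s·H(s) → (leading num)/(leading den) = 5/1 = 5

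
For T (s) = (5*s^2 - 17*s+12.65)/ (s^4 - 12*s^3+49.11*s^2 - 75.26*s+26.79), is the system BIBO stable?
Denominator: s^4 - 12*s^3 + 49.11*s^2 - 75.26*s + 26.79 = (s - 4.7)(s - 3.8)(s - 3)(s - 0.5). Poles: 0.5, 3, 3.8, 4.7. All Re(p)<0: No (unstable)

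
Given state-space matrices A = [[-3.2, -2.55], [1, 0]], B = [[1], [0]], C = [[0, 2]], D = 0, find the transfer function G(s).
G(s) = C(sI - A)⁻¹B + D.
Characteristic polynomial det(sI - A) = s^2 + 3.2*s + 2.55.
Numerator from C·adj(sI-A)·B + D·det(sI-A) = 2.
G(s) = (2)/(s^2 + 3.2*s + 2.55)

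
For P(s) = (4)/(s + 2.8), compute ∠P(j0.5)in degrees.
Substitute s = j*0.5: P(j0.5) = 1.38443 - 0.247219j.
∠P(j0.5) = atan2(Im, Re) = atan2(-0.247219, 1.38443) = -10.12°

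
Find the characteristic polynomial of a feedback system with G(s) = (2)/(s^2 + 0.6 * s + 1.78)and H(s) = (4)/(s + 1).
Characteristic poly = G_den * H_den + G_num * H_num = (s^3 + 1.6*s^2 + 2.38*s + 1.78) + (8) = s^3 + 1.6*s^2 + 2.38*s + 9.78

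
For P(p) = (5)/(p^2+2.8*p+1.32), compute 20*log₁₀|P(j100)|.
Substitute p = j*100: P(j100) = -0.000499674 - 1.39927e-05j.
|P(j100)| = sqrt(Re² + Im²) = 0.0004999.
20*log₁₀(0.0004999) = -66.02 dB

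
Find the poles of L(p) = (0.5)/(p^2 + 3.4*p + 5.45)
Set denominator = 0: p^2 + 3.4*p + 5.45 = 0 → Poles: -1.7 + 1.6j, -1.7 - 1.6j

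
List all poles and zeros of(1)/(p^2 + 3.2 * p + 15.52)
Set denominator = 0: p^2 + 3.2*p + 15.52 = 0 → Poles: -1.6 + 3.6j, -1.6 - 3.6j
Numerator is a nonzero constant (1) → Zeros: none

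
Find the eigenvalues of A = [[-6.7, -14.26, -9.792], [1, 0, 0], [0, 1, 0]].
Eigenvalues solve det(λI - A) = 0.
Characteristic polynomial: λ^3 + 6.7*λ^2 + 14.26*λ + 9.792 = 0.
Factor: (λ + 1.8)(λ + 3.2)(λ + 1.7) = 0.
Roots: -1.7, -1.8, -3.2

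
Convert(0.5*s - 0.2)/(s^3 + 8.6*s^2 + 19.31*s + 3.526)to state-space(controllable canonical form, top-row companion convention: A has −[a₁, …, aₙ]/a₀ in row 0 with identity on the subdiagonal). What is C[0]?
Reachable canonical form: C = numerator coefficients (right-aligned, zero-padded to length n).
num = 0.5*s - 0.2, C = [[0, 0.5, -0.2]].
C[0] = 0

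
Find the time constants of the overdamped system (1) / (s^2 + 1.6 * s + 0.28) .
Overdamped: real poles at -0.2, -1.4. τ = -1/pole → τ₁ = 5, τ₂ = 0.7143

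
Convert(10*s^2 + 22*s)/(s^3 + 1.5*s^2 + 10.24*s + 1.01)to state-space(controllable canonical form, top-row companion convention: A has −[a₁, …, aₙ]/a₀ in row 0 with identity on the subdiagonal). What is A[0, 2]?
Reachable canonical form for den = s^3 + 1.5*s^2 + 10.24*s + 1.01: top row of A = -[a₁,a₂,...,aₙ]/a₀, ones on the subdiagonal, zeros elsewhere.
A = [[-1.5, -10.24, -1.01], [1, 0, 0], [0, 1, 0]].
A[0,2] = -1.01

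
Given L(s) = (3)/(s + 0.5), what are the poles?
Set denominator = 0: s + 0.5 = 0 → Poles: -0.5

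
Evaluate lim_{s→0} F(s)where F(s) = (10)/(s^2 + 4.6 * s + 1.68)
DC gain = F(0) = num(0)/den(0) = 10/1.68 = 5.952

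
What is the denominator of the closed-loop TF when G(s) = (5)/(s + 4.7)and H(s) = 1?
Characteristic poly = G_den * H_den + G_num * H_num = (s + 4.7) + (5) = s + 9.7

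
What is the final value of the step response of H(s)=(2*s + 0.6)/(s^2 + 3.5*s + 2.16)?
FVT: lim_{t→∞} y(t) = lim_{s→0} s*Y(s) where Y(s) = H(s)/s.
= lim_{s→0} H(s) = H(0) = num(0)/den(0) = 0.6/2.16 = 0.2778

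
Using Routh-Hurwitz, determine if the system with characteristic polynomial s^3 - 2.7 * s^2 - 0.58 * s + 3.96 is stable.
Routh array:
s^3: [1, -0.58]; s^2: [-2.7, 3.96]; s^1: [0.886667]; s^0: [3.96]
First column: [1, -2.7, 0.886667, 3.96]. Sign changes = 2.
No, unstable (2 RHP root(s))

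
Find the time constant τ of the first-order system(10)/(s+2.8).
First-order system: τ = -1/pole. Pole = -2.8. τ = -1/(-2.8) = 0.3571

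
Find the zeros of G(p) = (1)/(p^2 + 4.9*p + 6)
Numerator is a nonzero constant (1) → Zeros: none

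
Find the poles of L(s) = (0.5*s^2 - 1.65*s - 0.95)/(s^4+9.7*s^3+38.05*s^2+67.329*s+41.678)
Set denominator = 0: s^4 + 9.7*s^3 + 38.05*s^2 + 67.329*s + 41.678 = (s + 1.3)(s + 2.8)(s^2 + 5.6*s + 11.45) = 0 → Poles: -1.3, -2.8, -2.8 + 1.9j, -2.8 - 1.9j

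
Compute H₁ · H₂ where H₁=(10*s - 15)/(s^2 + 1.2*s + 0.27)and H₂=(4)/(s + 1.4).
Series: H = H₁ · H₂ = (n₁·n₂)/(d₁·d₂).
Num: n₁·n₂ = 40*s - 60. Den: d₁·d₂ = s^3 + 2.6*s^2 + 1.95*s + 0.378.
H(s) = (40*s - 60)/(s^3 + 2.6*s^2 + 1.95*s + 0.378)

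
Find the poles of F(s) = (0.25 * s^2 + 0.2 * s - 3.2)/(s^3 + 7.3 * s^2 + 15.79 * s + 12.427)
Set denominator = 0: s^3 + 7.3*s^2 + 15.79*s + 12.427 = (s + 4.3)(s^2 + 3*s + 2.89) = 0 → Poles: -1.5 + 0.8j, -1.5 - 0.8j, -4.3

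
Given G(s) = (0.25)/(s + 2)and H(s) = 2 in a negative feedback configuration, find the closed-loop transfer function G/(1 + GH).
Closed-loop T = G/(1+GH).
Numerator: G_num * H_den = 0.25.
Denominator: G_den * H_den + G_num * H_num = (s + 2) + (0.5) = s + 2.5.
T(s) = (0.25)/(s + 2.5)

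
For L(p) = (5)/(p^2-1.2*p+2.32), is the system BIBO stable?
Denominator: p^2 - 1.2*p + 2.32. Poles: 0.6 + 1.4j, 0.6 - 1.4j. All Re(p)<0: No (unstable)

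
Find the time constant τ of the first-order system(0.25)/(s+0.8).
First-order system: τ = -1/pole. Pole = -0.8. τ = -1/(-0.8) = 1.25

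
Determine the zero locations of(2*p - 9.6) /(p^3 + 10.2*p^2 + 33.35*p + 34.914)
Set numerator = 0: 2*p - 9.6 = 0 → Zeros: 4.8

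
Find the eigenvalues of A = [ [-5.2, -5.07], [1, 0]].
Eigenvalues solve det(λI - A) = 0.
Characteristic polynomial: λ^2 + 5.2*λ + 5.07 = 0.
Factor: (λ + 3.9)(λ + 1.3) = 0.
Roots: -1.3, -3.9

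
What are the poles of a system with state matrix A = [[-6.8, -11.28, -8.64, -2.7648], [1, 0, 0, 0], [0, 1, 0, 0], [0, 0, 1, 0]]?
Eigenvalues solve det(λI - A) = 0.
Characteristic polynomial: λ^4 + 6.8*λ^3 + 11.28*λ^2 + 8.64*λ + 2.7648 = 0.
Factor: (λ + 0.8)(λ + 4.8)(λ^2 + 1.2*λ + 0.72) = 0.
Roots: -0.6 + 0.6j, -0.6 - 0.6j, -0.8, -4.8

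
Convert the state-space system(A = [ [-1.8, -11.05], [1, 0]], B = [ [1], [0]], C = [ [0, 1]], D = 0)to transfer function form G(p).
G(p) = C(pI - A)⁻¹B + D.
Characteristic polynomial det(pI - A) = p^2 + 1.8*p + 11.05.
Numerator from C·adj(pI-A)·B + D·det(pI-A) = 1.
G(p) = (1)/(p^2 + 1.8*p + 11.05)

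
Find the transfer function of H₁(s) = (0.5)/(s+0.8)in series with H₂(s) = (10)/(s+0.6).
Series: H = H₁ · H₂ = (n₁·n₂)/(d₁·d₂).
Num: n₁·n₂ = 5. Den: d₁·d₂ = s^2 + 1.4*s + 0.48.
H(s) = (5)/(s^2 + 1.4*s + 0.48)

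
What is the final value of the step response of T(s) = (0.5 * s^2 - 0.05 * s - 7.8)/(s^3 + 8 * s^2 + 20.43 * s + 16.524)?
FVT: lim_{t→∞} y(t) = lim_{s→0} s*Y(s) where Y(s) = T(s)/s.
= lim_{s→0} T(s) = T(0) = num(0)/den(0) = -7.8/16.524 = -0.472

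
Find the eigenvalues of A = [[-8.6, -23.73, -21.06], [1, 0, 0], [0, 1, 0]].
Eigenvalues solve det(λI - A) = 0.
Characteristic polynomial: λ^3 + 8.6*λ^2 + 23.73*λ + 21.06 = 0.
Factor: (λ + 2.7)(λ + 2)(λ + 3.9) = 0.
Roots: -2, -2.7, -3.9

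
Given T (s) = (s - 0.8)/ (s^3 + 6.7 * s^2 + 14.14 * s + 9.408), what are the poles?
Set denominator = 0: s^3 + 6.7*s^2 + 14.14*s + 9.408 = (s + 1.4)(s + 2.1)(s + 3.2) = 0 → Poles: -1.4, -2.1, -3.2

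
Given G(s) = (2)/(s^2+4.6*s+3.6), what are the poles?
Set denominator = 0: s^2 + 4.6*s + 3.6 = (s + 1)(s + 3.6) = 0 → Poles: -1, -3.6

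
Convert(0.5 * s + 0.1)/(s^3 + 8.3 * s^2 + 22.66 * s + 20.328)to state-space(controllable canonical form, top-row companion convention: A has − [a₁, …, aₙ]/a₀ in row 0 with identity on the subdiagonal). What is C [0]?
Reachable canonical form: C = numerator coefficients (right-aligned, zero-padded to length n).
num = 0.5*s + 0.1, C = [[0, 0.5, 0.1]].
C[0] = 0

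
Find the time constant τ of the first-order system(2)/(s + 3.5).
First-order system: τ = -1/pole. Pole = -3.5. τ = -1/(-3.5) = 0.2857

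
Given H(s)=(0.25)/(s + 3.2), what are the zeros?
Numerator is a nonzero constant (0.25) → Zeros: none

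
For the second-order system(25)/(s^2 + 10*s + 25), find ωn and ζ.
Standard form: ωn²/(s²+2ζωn·s+ωn²).
const=25=ωn² → ωn=5, s coeff=10=2ζωn → ζ=1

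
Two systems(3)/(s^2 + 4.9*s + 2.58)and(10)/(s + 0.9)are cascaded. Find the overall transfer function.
Series: H = H₁ · H₂ = (n₁·n₂)/(d₁·d₂).
Num: n₁·n₂ = 30. Den: d₁·d₂ = s^3 + 5.8*s^2 + 6.99*s + 2.322.
H(s) = (30)/(s^3 + 5.8*s^2 + 6.99*s + 2.322)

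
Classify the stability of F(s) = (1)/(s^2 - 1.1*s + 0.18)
Denominator: s^2 - 1.1*s + 0.18 = (s - 0.2)(s - 0.9). Poles: 0.2, 0.9. Unstable (2 pole(s) in RHP)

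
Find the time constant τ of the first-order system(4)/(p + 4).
First-order system: τ = -1/pole. Pole = -4. τ = -1/(-4) = 0.25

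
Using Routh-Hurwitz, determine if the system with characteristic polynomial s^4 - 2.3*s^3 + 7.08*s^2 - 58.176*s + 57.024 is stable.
Routh array:
s^4: [1, 7.08, 57.024]; s^3: [-2.3, -58.176]; s^2: [-18.2139, 57.024]; s^1: [-65.3768]; s^0: [57.024]
First column: [1, -2.3, -18.2139, -65.3768, 57.024]. Sign changes = 2.
No, unstable (2 RHP root(s))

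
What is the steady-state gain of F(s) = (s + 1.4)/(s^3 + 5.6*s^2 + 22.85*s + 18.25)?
DC gain = F(0) = num(0)/den(0) = 1.4/18.25 = 0.07671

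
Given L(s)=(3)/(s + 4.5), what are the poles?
Set denominator = 0: s + 4.5 = 0 → Poles: -4.5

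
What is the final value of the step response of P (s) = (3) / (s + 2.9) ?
FVT: lim_{t→∞} y(t) = lim_{s→0} s*Y(s) where Y(s) = P(s)/s.
= lim_{s→0} P(s) = P(0) = num(0)/den(0) = 3/2.9 = 1.034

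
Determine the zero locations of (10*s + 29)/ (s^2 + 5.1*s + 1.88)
Set numerator = 0: 10*s + 29 = 0 → Zeros: -2.9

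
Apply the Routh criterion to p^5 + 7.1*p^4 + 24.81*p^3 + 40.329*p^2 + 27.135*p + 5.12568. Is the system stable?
Routh array:
p^5: [1, 24.81, 27.135]; p^4: [7.1, 40.329, 5.12568]; p^3: [19.1299, 26.4131]; p^2: [30.5259, 5.12568]; p^1: [23.2009]; p^0: [5.12568]
First column: [1, 7.1, 19.1299, 30.5259, 23.2009, 5.12568]. Sign changes = 0.
Yes, stable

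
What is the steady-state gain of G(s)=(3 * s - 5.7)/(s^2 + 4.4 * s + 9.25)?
DC gain = G(0) = num(0)/den(0) = -5.7/9.25 = -0.6162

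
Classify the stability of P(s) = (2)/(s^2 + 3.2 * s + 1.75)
Denominator: s^2 + 3.2*s + 1.75 = (s + 0.7)(s + 2.5). Poles: -0.7, -2.5. Stable (all poles in LHP)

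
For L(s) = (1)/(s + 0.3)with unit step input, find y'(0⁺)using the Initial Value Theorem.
IVT: y'(0⁺) = lim_{s→∞} s²·Y(s) = lim_{s→∞} s·L(s).
deg(num) = 0, deg(den) = 1, relative degree = 1, so s·L(s) → (leading num)/(leading den) = 1/1 = 1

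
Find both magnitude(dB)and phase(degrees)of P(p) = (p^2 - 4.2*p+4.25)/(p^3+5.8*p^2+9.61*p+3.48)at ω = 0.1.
Substitute p = j*0.1: P(j0.1) = 1.11672 - 0.436018j.
|P| = 20*log₁₀(sqrt(Re²+Im²)) = 1.58 dB.
∠P = atan2(Im, Re) = -21.33°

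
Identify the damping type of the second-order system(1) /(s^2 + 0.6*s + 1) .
Standard form: ωn²/(s²+2ζωn·s+ωn²) gives ωn=1, ζ=0.3.
Underdamped (ζ = 0.3 < 1)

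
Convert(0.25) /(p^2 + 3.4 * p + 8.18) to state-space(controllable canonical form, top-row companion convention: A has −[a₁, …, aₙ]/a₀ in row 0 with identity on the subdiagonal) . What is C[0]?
Reachable canonical form: C = numerator coefficients (right-aligned, zero-padded to length n).
num = 0.25, C = [[0, 0.25]].
C[0] = 0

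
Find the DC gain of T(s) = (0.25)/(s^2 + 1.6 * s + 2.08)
DC gain = T(0) = num(0)/den(0) = 0.25/2.08 = 0.1202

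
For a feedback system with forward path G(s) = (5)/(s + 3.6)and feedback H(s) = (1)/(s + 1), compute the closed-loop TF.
Closed-loop T = G/(1+GH).
Numerator: G_num * H_den = 5*s + 5.
Denominator: G_den * H_den + G_num * H_num = (s^2 + 4.6*s + 3.6) + (5) = s^2 + 4.6*s + 8.6.
T(s) = (5*s + 5)/(s^2 + 4.6*s + 8.6)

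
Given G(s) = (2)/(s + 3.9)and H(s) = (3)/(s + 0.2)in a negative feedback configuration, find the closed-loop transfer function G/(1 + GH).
Closed-loop T = G/(1+GH).
Numerator: G_num * H_den = 2*s + 0.4.
Denominator: G_den * H_den + G_num * H_num = (s^2 + 4.1*s + 0.78) + (6) = s^2 + 4.1*s + 6.78.
T(s) = (2*s + 0.4)/(s^2 + 4.1*s + 6.78)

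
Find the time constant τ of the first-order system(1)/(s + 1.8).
First-order system: τ = -1/pole. Pole = -1.8. τ = -1/(-1.8) = 0.5556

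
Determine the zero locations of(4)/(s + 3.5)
Numerator is a nonzero constant (4) → Zeros: none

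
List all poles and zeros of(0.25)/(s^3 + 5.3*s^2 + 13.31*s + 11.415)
Set denominator = 0: s^3 + 5.3*s^2 + 13.31*s + 11.415 = (s + 1.5)(s^2 + 3.8*s + 7.61) = 0 → Poles: -1.5, -1.9 + 2j, -1.9 - 2j
Numerator is a nonzero constant (0.25) → Zeros: none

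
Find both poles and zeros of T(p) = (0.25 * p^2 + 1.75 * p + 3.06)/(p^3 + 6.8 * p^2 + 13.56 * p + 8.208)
Set denominator = 0: p^3 + 6.8*p^2 + 13.56*p + 8.208 = (p + 3.8)(p + 1.2)(p + 1.8) = 0 → Poles: -1.2, -1.8, -3.8
Set numerator = 0: 0.25*p^2 + 1.75*p + 3.06 = 0.25*(p + 3.6)(p + 3.4) = 0 → Zeros: -3.4, -3.6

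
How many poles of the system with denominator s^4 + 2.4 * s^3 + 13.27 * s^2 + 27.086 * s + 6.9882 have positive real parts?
s^4 + 2.4*s^3 + 13.27*s^2 + 27.086*s + 6.9882 = (s + 1.9)(s + 0.3)(s^2 + 0.2*s + 12.26). Poles: -0.1 + 3.5j, -0.1 - 3.5j, -0.3, -1.9. RHP poles (Re>0): 0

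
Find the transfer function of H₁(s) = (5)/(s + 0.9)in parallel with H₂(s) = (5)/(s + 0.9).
Parallel: H = H₁ + H₂ = (n₁·d₂ + n₂·d₁)/(d₁·d₂).
n₁·d₂ = 5*s + 4.5. n₂·d₁ = 5*s + 4.5. Sum = 10*s + 9. d₁·d₂ = s^2 + 1.8*s + 0.81.
H(s) = (10*s + 9)/(s^2 + 1.8*s + 0.81)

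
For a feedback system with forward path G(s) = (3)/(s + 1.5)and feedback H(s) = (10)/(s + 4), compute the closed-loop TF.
Closed-loop T = G/(1+GH).
Numerator: G_num * H_den = 3*s + 12.
Denominator: G_den * H_den + G_num * H_num = (s^2 + 5.5*s + 6) + (30) = s^2 + 5.5*s + 36.
T(s) = (3*s + 12)/(s^2 + 5.5*s + 36)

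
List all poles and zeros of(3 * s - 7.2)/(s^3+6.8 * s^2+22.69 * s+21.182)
Set denominator = 0: s^3 + 6.8*s^2 + 22.69*s + 21.182 = (s + 1.4)(s^2 + 5.4*s + 15.13) = 0 → Poles: -1.4, -2.7 + 2.8j, -2.7 - 2.8j
Set numerator = 0: 3*s - 7.2 = 0 → Zeros: 2.4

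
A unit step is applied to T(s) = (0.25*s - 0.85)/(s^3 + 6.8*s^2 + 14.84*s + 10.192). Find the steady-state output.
FVT: lim_{t→∞} y(t) = lim_{s→0} s*Y(s) where Y(s) = T(s)/s.
= lim_{s→0} T(s) = T(0) = num(0)/den(0) = -0.85/10.192 = -0.0834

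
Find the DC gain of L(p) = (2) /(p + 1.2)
DC gain = L(0) = num(0)/den(0) = 2/1.2 = 1.667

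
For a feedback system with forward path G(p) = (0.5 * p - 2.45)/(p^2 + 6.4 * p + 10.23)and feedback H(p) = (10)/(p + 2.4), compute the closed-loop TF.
Closed-loop T = G/(1+GH).
Numerator: G_num * H_den = 0.5*p^2 - 1.25*p - 5.88.
Denominator: G_den * H_den + G_num * H_num = (p^3 + 8.8*p^2 + 25.59*p + 24.552) + (5*p - 24.5) = p^3 + 8.8*p^2 + 30.59*p + 0.052.
T(p) = (0.5*p^2 - 1.25*p - 5.88)/(p^3 + 8.8*p^2 + 30.59*p + 0.052)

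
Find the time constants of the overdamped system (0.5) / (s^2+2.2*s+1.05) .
Overdamped: real poles at -1.5, -0.7. τ = -1/pole → τ₁ = 0.6667, τ₂ = 1.429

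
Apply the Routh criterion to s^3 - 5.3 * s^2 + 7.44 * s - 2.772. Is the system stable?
Routh array:
s^3: [1, 7.44]; s^2: [-5.3, -2.772]; s^1: [6.91698]; s^0: [-2.772]
First column: [1, -5.3, 6.91698, -2.772]. Sign changes = 3.
No, unstable (3 RHP root(s))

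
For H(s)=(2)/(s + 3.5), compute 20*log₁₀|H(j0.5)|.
Substitute s = j*0.5: H(j0.5) = 0.56 - 0.08j.
|H(j0.5)| = sqrt(Re² + Im²) = 0.5657.
20*log₁₀(0.5657) = -4.95 dB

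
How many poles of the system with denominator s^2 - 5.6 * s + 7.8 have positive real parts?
s^2 - 5.6*s + 7.8 = (s - 3)(s - 2.6). Poles: 2.6, 3. RHP poles (Re>0): 2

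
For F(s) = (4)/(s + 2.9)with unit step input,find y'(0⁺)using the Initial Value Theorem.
IVT: y'(0⁺) = lim_{s→∞} s²·Y(s) = lim_{s→∞} s·F(s).
deg(num) = 0, deg(den) = 1, relative degree = 1, so s·F(s) → (leading num)/(leading den) = 4/1 = 4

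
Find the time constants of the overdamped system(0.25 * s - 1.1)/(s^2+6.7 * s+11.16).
Overdamped: real poles at -3.6, -3.1. τ = -1/pole → τ₁ = 0.2778, τ₂ = 0.3226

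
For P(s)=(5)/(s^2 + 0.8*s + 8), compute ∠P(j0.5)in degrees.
Substitute s = j*0.5: P(j0.5) = 0.643447 - 0.0332102j.
∠P(j0.5) = atan2(Im, Re) = atan2(-0.0332102, 0.643447) = -2.95°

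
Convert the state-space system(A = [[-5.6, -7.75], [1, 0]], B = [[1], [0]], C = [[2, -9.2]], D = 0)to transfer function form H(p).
H(p) = C(pI - A)⁻¹B + D.
Characteristic polynomial det(pI - A) = p^2 + 5.6*p + 7.75.
Numerator from C·adj(pI-A)·B + D·det(pI-A) = 2*p - 9.2.
H(p) = (2*p - 9.2)/(p^2 + 5.6*p + 7.75)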